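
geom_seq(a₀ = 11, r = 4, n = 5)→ a_0 = 11*4^0 = 11
a_1 = 11*4^1 = 44
a_2 = 11*4^2 = 176
...
= [11, 44, 176, 704, 2816]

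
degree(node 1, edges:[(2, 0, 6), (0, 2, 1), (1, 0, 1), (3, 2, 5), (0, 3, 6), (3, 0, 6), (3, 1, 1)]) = 2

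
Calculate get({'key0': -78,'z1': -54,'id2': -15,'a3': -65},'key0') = -78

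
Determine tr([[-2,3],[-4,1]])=-1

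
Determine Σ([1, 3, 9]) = 1 + 3 + 9
= 13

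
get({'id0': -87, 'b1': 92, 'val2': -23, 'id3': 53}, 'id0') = -87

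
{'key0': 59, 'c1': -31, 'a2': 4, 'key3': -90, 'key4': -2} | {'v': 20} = {'key0': 59, 'c1': -31, 'a2': 4, 'key3': -90, 'key4': -2, 'v': 20}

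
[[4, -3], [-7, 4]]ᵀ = [[4, -7], [-3, 4]]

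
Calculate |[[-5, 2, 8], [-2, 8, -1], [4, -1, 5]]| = -423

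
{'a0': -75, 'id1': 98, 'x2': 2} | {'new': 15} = {'a0': -75, 'id1': 98, 'x2': 2, 'new': 15}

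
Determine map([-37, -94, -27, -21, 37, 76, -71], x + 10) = [-27, -84, -17, -11, 47, 86, -61]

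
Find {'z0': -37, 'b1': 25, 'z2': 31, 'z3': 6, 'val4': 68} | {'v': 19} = {'z0': -37, 'b1': 25, 'z2': 31, 'z3': 6, 'val4': 68, 'v': 19}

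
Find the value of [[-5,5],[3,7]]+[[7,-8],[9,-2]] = [[2, -3], [12, 5]]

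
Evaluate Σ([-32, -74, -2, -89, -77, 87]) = (-32) + (-74) + (-2) + (-89) + (-77) + 87
= -187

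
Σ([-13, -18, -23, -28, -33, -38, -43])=-196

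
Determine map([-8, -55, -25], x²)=[64, 3025, 625]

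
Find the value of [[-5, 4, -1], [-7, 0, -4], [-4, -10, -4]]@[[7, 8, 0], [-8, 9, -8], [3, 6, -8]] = C[0][0] = (-5)*(7) + (4)*(-8) + (-1)*(3) = -70
C[0][1] = (-5)*(8) + (4)*(9) + (-1)*(6) = -10
C[0][2] = (-5)*(0) + (4)*(-8) + (-1)*(-8) = -24
C[1][0] = (-7)*(7) + (0)*(-8) + (-4)*(3) = -61
C[1][1] = (-7)*(8) + (0)*(9) + (-4)*(6) = -80
C[1][2] = (-7)*(0) + (0)*(-8) + (-4)*(-8) = 32
... (3 more cells)
= [[-70, -10, -24], [-61, -80, 32], [40, -146, 112]]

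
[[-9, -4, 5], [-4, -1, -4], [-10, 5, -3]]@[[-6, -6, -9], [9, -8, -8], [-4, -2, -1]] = [[-2, 76, 108], [31, 40, 48], [117, 26, 53]]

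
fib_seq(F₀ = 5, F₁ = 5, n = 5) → [5, 5, 10, 15, 25]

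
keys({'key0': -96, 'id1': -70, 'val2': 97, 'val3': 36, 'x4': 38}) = ['key0', 'id1', 'val2', 'val3', 'x4']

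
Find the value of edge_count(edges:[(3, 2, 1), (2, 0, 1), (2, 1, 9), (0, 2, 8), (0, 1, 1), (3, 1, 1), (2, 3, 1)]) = 7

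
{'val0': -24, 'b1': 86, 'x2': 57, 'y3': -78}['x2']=57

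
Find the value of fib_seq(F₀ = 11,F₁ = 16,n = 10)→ [11, 16, 27, 43, 70, 113, 183, 296, 479, 775]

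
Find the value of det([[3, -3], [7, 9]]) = (3)*(9) - (-3)*(7)
= 48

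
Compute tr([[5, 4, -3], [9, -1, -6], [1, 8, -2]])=diagonal: 5 + (-1) + (-2)
= 2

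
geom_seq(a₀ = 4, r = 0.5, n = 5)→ [4.0, 2.0, 1.0, 0.5, 0.25]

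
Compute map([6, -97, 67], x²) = (6)²=36, (-97)²=9409, (67)²=4489
= [36, 9409, 4489]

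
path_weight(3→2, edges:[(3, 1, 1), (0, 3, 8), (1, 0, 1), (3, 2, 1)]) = w(3→2)=1
= 1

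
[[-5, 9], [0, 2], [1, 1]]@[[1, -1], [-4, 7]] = C[0][0] = (-5)*(1) + (9)*(-4) = -41
C[0][1] = (-5)*(-1) + (9)*(7) = 68
C[1][0] = (0)*(1) + (2)*(-4) = -8
C[1][1] = (0)*(-1) + (2)*(7) = 14
C[2][0] = (1)*(1) + (1)*(-4) = -3
C[2][1] = (1)*(-1) + (1)*(7) = 6
= [[-41, 68], [-8, 14], [-3, 6]]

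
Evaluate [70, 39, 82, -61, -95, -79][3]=-61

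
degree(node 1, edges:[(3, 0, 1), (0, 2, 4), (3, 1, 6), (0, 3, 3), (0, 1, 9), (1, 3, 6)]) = incident: (3,1), (0,1), (1,3)
= 3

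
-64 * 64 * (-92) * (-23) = -8667136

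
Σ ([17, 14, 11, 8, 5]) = 55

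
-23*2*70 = -3220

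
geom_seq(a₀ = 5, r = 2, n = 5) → a_0 = 5*2^0 = 5
a_1 = 5*2^1 = 10
a_2 = 5*2^2 = 20
...
= [5, 10, 20, 40, 80]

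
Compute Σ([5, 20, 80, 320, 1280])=1705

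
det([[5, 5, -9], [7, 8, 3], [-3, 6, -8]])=-769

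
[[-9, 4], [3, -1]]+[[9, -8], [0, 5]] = [[0, -4], [3, 4]]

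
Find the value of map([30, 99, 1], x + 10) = 30+10=40, 99+10=109, 1+10=11
= [40, 109, 11]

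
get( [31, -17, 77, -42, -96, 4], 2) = 77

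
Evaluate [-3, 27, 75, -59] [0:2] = [-3, 27]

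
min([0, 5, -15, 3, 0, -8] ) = -15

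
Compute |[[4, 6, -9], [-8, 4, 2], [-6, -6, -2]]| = -800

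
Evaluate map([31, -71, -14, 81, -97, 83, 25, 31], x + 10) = [41, -61, -4, 91, -87, 93, 35, 41]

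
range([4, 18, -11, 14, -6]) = 29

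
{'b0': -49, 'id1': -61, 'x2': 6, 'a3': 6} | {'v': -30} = {'b0': -49, 'id1': -61, 'x2': 6, 'a3': 6, 'v': -30}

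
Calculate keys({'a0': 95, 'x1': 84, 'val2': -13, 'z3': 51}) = ['a0', 'x1', 'val2', 'z3']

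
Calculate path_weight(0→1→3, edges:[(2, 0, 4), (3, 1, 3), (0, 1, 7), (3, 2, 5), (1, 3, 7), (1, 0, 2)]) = 14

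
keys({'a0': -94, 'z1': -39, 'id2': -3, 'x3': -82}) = ['a0', 'z1', 'id2', 'x3']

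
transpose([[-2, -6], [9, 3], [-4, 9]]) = [[-2, 9, -4], [-6, 3, 9]]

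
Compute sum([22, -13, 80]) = 22 + (-13) + 80
= 89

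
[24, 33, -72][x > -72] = keep x where x > -72: 24✓, 33✓, -72✗
= [24, 33]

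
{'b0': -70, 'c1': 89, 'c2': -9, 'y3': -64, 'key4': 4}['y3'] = -64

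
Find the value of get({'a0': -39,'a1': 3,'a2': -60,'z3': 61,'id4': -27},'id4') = -27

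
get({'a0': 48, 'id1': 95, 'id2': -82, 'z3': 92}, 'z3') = 92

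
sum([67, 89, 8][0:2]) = slice → [67, 89]
67 + 89
= 156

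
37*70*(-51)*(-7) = 924630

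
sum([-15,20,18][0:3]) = slice → [-15, 20, 18]
(-15) + 20 + 18
= 23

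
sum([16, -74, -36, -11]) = 16 + (-74) + (-36) + (-11)
= -105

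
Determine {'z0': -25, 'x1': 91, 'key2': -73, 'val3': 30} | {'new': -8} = {'z0': -25, 'x1': 91, 'key2': -73, 'val3': 30, 'new': -8}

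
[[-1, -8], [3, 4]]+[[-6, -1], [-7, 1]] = [[-7, -9], [-4, 5]]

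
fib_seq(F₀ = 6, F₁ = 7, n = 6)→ F_2 = F_1 + F_0 = 13
F_3 = F_2 + F_1 = 20
F_4 = F_3 + F_2 = 33
...
= [6, 7, 13, 20, 33, 53]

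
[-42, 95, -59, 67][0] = -42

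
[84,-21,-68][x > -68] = [84, -21]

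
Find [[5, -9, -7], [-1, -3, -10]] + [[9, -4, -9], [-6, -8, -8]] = [[14, -13, -16], [-7, -11, -18]]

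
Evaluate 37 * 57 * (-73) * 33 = -5080581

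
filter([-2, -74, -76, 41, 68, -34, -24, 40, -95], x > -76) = [-2, -74, 41, 68, -34, -24, 40]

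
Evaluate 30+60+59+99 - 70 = 178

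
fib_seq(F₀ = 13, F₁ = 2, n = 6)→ F_2 = F_1 + F_0 = 15
F_3 = F_2 + F_1 = 17
F_4 = F_3 + F_2 = 32
...
= [13, 2, 15, 17, 32, 49]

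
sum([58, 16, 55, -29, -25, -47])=28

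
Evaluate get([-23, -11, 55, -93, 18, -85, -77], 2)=55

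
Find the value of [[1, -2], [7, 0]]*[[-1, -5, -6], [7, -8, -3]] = C[0][0] = (1)*(-1) + (-2)*(7) = -15
C[0][1] = (1)*(-5) + (-2)*(-8) = 11
C[0][2] = (1)*(-6) + (-2)*(-3) = 0
C[1][0] = (7)*(-1) + (0)*(7) = -7
C[1][1] = (7)*(-5) + (0)*(-8) = -35
C[1][2] = (7)*(-6) + (0)*(-3) = -42
= [[-15, 11, 0], [-7, -35, -42]]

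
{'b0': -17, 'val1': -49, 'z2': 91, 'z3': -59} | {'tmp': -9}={'b0': -17, 'val1': -49, 'z2': 91, 'z3': -59, 'tmp': -9}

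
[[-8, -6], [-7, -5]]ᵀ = [[-8, -7], [-6, -5]]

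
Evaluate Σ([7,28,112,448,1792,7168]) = 7 + 28 + 112 + 448 + 1792 + 7168
= 9555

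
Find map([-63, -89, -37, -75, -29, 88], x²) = [3969, 7921, 1369, 5625, 841, 7744]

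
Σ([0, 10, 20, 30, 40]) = 100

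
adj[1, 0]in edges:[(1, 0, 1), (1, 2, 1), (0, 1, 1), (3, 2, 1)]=1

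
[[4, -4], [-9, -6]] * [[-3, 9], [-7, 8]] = [[16, 4], [69, -129]]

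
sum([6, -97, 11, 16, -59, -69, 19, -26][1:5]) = -129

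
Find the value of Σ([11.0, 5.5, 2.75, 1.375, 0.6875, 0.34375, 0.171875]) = 11.0 + 5.5 + 2.75 + 1.375 + 0.6875 + 0.34375 + 0.171875
= 21.828125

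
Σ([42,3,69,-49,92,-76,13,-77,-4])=42 + 3 + 69 + (-49) + 92 + (-76) + 13 + (-77) + (-4)
= 13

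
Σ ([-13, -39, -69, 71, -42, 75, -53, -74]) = -144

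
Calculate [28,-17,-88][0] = 28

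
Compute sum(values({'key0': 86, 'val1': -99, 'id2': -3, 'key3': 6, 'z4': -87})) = -97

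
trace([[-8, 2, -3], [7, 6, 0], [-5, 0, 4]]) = diagonal: (-8) + 6 + 4
= 2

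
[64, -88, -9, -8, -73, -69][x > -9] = [64, -8]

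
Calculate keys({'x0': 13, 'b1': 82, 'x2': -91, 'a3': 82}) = ['x0', 'b1', 'x2', 'a3']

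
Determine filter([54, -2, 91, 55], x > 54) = [91, 55]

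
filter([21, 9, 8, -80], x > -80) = [21, 9, 8]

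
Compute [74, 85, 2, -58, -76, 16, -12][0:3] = [74, 85, 2]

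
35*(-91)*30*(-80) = 7644000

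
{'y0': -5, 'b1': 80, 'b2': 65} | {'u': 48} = {'y0': -5, 'b1': 80, 'b2': 65, 'u': 48}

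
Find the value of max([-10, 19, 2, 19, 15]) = 19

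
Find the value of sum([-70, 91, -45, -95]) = (-70) + 91 + (-45) + (-95)
= -119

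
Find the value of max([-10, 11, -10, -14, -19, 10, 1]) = 11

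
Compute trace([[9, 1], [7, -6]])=diagonal: 9 + (-6)
= 3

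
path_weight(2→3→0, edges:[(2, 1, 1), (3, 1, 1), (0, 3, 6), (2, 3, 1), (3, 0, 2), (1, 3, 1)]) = w(2→3)=1 + w(3→0)=2
= 3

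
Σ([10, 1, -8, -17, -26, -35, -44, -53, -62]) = -234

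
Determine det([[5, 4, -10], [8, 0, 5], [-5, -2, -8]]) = 366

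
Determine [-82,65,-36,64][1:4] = [65, -36, 64]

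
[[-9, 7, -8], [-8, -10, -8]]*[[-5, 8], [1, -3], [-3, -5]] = [[76, -53], [54, 6]]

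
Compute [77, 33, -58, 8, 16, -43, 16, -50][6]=16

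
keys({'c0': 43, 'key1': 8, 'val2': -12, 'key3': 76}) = ['c0', 'key1', 'val2', 'key3']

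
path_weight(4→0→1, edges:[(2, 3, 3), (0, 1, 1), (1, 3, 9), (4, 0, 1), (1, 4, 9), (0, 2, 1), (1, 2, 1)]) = 2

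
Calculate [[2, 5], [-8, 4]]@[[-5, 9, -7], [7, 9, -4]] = C[0][0] = (2)*(-5) + (5)*(7) = 25
C[0][1] = (2)*(9) + (5)*(9) = 63
C[0][2] = (2)*(-7) + (5)*(-4) = -34
C[1][0] = (-8)*(-5) + (4)*(7) = 68
C[1][1] = (-8)*(9) + (4)*(9) = -36
C[1][2] = (-8)*(-7) + (4)*(-4) = 40
= [[25, 63, -34], [68, -36, 40]]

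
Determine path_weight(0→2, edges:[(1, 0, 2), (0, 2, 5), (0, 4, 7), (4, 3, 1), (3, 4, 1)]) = w(0→2)=5
= 5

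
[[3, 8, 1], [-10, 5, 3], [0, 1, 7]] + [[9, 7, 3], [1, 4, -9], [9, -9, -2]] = [[12, 15, 4], [-9, 9, -6], [9, -8, 5]]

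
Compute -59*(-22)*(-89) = -115522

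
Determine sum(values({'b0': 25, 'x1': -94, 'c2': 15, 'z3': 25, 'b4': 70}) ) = 41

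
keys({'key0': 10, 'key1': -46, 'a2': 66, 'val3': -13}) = ['key0', 'key1', 'a2', 'val3']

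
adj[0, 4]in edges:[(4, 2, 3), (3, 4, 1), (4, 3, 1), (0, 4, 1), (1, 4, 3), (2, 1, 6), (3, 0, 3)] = 1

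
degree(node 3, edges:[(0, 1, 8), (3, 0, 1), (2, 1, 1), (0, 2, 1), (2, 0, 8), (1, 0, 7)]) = 1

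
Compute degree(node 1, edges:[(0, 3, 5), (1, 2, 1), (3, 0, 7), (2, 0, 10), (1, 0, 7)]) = 2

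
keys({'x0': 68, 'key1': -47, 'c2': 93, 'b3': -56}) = ['x0', 'key1', 'c2', 'b3']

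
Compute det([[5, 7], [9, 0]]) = (5)*(0) - (7)*(9)
= -63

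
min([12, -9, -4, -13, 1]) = -13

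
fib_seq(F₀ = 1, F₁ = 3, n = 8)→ F_2 = F_1 + F_0 = 4
F_3 = F_2 + F_1 = 7
F_4 = F_3 + F_2 = 11
...
= [1, 3, 4, 7, 11, 18, 29, 47]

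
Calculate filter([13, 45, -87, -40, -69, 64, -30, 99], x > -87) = [13, 45, -40, -69, 64, -30, 99]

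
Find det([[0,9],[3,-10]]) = -27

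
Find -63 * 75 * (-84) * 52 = 20638800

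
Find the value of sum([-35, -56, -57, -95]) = -243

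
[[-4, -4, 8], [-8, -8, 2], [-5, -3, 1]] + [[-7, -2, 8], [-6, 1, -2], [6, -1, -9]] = [[-11, -6, 16], [-14, -7, 0], [1, -4, -8]]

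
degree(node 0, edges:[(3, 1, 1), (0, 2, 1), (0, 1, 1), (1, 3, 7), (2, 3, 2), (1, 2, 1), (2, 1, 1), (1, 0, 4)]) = incident: (0,2), (0,1), (1,0)
= 3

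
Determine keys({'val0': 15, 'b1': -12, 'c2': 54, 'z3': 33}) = ['val0', 'b1', 'c2', 'z3']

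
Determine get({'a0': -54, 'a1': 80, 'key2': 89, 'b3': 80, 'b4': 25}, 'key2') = 89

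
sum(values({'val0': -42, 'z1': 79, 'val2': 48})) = (-42) + 79 + 48
= 85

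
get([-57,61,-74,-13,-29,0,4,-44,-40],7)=-44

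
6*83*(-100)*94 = -4681200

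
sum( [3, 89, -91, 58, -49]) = 10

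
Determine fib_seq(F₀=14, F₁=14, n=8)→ [14, 14, 28, 42, 70, 112, 182, 294]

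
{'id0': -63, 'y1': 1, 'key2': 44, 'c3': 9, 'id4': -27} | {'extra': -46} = {'id0': -63, 'y1': 1, 'key2': 44, 'c3': 9, 'id4': -27, 'extra': -46}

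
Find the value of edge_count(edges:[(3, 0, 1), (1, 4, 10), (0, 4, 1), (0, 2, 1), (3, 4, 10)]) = 5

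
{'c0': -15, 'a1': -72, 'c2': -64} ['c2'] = -64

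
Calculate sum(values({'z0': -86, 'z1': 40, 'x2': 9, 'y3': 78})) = (-86) + 40 + 9 + 78
= 41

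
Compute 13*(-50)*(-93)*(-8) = -483600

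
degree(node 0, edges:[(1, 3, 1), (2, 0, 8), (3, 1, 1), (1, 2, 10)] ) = 1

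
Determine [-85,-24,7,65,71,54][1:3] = [-24, 7]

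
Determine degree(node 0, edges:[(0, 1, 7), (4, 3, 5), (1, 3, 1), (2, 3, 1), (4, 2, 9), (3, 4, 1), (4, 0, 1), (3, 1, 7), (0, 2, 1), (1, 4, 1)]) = 3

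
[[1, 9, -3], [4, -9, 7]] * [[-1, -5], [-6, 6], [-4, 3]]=[[-43, 40], [22, -53]]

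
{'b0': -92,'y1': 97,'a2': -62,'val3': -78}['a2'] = -62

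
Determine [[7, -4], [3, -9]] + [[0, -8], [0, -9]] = [[7, -12], [3, -18]]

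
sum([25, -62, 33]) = -4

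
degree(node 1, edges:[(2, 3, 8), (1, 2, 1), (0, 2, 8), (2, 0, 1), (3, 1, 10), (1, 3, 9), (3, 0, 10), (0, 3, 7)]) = incident: (1,2), (3,1), (1,3)
= 3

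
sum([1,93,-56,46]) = 1 + 93 + (-56) + 46
= 84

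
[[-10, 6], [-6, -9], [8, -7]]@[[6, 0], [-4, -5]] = C[0][0] = (-10)*(6) + (6)*(-4) = -84
C[0][1] = (-10)*(0) + (6)*(-5) = -30
C[1][0] = (-6)*(6) + (-9)*(-4) = 0
C[1][1] = (-6)*(0) + (-9)*(-5) = 45
C[2][0] = (8)*(6) + (-7)*(-4) = 76
C[2][1] = (8)*(0) + (-7)*(-5) = 35
= [[-84, -30], [0, 45], [76, 35]]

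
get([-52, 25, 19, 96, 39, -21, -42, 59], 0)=-52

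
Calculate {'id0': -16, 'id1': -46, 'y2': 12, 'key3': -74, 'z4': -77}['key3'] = -74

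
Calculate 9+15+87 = 111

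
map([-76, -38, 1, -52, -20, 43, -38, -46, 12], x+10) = [-66, -28, 11, -42, -10, 53, -28, -36, 22]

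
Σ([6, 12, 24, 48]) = 6 + 12 + 24 + 48
= 90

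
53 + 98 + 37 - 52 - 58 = 78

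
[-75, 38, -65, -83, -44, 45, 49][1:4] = [38, -65, -83]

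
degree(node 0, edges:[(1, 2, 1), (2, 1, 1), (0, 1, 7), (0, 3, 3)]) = incident: (0,1), (0,3)
= 2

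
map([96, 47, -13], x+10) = [106, 57, -3]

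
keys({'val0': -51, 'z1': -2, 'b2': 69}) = ['val0', 'z1', 'b2']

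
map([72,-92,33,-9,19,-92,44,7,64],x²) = [5184, 8464, 1089, 81, 361, 8464, 1936, 49, 4096]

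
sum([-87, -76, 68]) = -95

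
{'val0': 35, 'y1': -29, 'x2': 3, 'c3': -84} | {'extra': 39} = {'val0': 35, 'y1': -29, 'x2': 3, 'c3': -84, 'extra': 39}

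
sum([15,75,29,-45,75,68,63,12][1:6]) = slice → [75, 29, -45, 75, 68]
75 + 29 + (-45) + 75 + 68
= 202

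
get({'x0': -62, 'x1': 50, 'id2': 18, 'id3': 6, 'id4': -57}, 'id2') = 18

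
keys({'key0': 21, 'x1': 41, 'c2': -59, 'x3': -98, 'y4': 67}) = ['key0', 'x1', 'c2', 'x3', 'y4']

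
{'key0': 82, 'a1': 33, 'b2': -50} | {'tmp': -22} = {'key0': 82, 'a1': 33, 'b2': -50, 'tmp': -22}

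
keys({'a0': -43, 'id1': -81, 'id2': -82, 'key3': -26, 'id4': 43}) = ['a0', 'id1', 'id2', 'key3', 'id4']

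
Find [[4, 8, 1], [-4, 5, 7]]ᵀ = [[4, -4], [8, 5], [1, 7]]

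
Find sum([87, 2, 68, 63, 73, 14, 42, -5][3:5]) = slice → [63, 73]
63 + 73
= 136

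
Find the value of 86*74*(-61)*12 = -4658448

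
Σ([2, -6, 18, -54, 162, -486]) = 2 + -6 + 18 + -54 + 162 + -486
= -364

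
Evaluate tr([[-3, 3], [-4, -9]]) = diagonal: (-3) + (-9)
= -12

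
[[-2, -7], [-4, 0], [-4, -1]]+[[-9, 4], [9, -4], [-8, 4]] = [[-11, -3], [5, -4], [-12, 3]]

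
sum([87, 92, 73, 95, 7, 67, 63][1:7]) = 397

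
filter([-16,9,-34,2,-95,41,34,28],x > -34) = keep x where x > -34: -16✓, 9✓, -34✗, 2✓, -95✗, 41✓, 34✓, 28✓
= [-16, 9, 2, 41, 34, 28]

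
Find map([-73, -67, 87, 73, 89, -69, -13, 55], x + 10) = [-63, -57, 97, 83, 99, -59, -3, 65]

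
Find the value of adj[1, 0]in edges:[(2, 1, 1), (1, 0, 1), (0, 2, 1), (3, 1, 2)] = 1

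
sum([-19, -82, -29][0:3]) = -130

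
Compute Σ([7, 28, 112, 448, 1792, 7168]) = 9555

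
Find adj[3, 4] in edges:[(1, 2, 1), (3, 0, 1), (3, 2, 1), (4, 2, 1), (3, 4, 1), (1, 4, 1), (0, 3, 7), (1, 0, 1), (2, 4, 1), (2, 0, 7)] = 1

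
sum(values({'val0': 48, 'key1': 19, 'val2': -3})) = 64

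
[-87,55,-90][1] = 55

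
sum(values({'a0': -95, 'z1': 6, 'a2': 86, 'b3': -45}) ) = -48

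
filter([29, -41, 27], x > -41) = keep x where x > -41: 29✓, -41✗, 27✓
= [29, 27]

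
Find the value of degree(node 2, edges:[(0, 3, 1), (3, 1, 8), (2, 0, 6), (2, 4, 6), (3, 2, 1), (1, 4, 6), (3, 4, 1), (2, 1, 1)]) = incident: (2,0), (2,4), (3,2), (2,1)
= 4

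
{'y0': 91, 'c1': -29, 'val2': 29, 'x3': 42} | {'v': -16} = {'y0': 91, 'c1': -29, 'val2': 29, 'x3': 42, 'v': -16}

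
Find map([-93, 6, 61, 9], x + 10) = [-83, 16, 71, 19]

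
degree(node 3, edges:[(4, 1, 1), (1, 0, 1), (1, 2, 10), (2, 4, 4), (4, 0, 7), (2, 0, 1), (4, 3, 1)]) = incident: (4,3)
= 1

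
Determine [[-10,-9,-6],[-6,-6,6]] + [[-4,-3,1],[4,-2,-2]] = [[-14, -12, -5], [-2, -8, 4]]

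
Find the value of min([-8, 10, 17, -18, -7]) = -18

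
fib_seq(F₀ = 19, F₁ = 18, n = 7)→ [19, 18, 37, 55, 92, 147, 239]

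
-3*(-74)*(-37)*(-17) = 139638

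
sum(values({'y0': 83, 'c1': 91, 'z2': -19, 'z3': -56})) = 83 + 91 + (-19) + (-56)
= 99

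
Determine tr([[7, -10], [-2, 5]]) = diagonal: 7 + 5
= 12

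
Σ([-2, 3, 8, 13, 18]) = 40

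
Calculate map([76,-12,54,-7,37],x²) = (76)²=5776, (-12)²=144, (54)²=2916, (-7)²=49, (37)²=1369
= [5776, 144, 2916, 49, 1369]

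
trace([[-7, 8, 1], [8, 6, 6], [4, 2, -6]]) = diagonal: (-7) + 6 + (-6)
= -7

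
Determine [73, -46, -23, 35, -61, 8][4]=-61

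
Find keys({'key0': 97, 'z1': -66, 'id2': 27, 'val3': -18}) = ['key0', 'z1', 'id2', 'val3']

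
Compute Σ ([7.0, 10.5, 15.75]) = 33.25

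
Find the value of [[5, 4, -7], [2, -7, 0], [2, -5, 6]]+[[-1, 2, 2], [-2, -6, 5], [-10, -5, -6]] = [[4, 6, -5], [0, -13, 5], [-8, -10, 0]]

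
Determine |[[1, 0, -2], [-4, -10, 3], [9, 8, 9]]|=-230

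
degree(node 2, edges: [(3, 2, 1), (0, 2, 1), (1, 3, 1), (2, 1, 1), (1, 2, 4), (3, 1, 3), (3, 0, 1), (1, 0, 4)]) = incident: (3,2), (0,2), (2,1), (1,2)
= 4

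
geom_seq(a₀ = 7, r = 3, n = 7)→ [7, 21, 63, 189, 567, 1701, 5103]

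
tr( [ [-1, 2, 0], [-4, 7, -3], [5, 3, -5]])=diagonal: (-1) + 7 + (-5)
= 1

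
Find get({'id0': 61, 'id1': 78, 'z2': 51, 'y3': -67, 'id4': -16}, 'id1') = 78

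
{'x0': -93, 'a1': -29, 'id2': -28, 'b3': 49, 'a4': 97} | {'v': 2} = {'x0': -93, 'a1': -29, 'id2': -28, 'b3': 49, 'a4': 97, 'v': 2}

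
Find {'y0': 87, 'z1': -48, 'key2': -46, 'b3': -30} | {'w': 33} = {'y0': 87, 'z1': -48, 'key2': -46, 'b3': -30, 'w': 33}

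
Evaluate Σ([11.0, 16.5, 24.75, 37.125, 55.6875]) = 11.0 + 16.5 + 24.75 + 37.125 + 55.6875
= 145.0625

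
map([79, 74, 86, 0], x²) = [6241, 5476, 7396, 0]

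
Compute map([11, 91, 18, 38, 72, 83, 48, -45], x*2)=11*2=22, 91*2=182, 18*2=36, 38*2=76, 72*2=144, 83*2=166, 48*2=96, -45*2=-90
= [22, 182, 36, 76, 144, 166, 96, -90]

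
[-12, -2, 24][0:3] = [-12, -2, 24]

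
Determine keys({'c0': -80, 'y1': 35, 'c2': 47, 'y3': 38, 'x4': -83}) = ['c0', 'y1', 'c2', 'y3', 'x4']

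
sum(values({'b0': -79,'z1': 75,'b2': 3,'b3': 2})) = (-79) + 75 + 3 + 2
= 1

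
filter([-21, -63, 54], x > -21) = [54]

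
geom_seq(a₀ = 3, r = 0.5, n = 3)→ [3.0, 1.5, 0.75]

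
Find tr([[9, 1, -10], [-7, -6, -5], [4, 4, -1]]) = diagonal: 9 + (-6) + (-1)
= 2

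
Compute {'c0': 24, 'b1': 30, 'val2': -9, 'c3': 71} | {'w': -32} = {'c0': 24, 'b1': 30, 'val2': -9, 'c3': 71, 'w': -32}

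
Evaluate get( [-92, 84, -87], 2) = -87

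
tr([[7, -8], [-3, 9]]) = 16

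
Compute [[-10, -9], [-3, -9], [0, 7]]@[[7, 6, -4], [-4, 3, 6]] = C[0][0] = (-10)*(7) + (-9)*(-4) = -34
C[0][1] = (-10)*(6) + (-9)*(3) = -87
C[0][2] = (-10)*(-4) + (-9)*(6) = -14
C[1][0] = (-3)*(7) + (-9)*(-4) = 15
C[1][1] = (-3)*(6) + (-9)*(3) = -45
C[1][2] = (-3)*(-4) + (-9)*(6) = -42
... (3 more cells)
= [[-34, -87, -14], [15, -45, -42], [-28, 21, 42]]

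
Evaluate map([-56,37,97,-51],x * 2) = -56*2=-112, 37*2=74, 97*2=194, -51*2=-102
= [-112, 74, 194, -102]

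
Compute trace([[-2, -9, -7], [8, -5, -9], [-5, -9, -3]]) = diagonal: (-2) + (-5) + (-3)
= -10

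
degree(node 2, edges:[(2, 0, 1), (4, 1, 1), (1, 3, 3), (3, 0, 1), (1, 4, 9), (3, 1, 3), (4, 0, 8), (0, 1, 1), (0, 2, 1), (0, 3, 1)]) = 2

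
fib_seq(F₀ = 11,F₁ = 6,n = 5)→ F_2 = F_1 + F_0 = 17
F_3 = F_2 + F_1 = 23
F_4 = F_3 + F_2 = 40
= [11, 6, 17, 23, 40]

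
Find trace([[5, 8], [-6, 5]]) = 10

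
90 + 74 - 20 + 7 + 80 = 231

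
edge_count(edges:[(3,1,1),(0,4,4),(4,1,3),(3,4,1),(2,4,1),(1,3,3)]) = 6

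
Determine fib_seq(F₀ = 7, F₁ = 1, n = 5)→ [7, 1, 8, 9, 17]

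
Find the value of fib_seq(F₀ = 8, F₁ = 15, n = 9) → F_2 = F_1 + F_0 = 23
F_3 = F_2 + F_1 = 38
F_4 = F_3 + F_2 = 61
...
= [8, 15, 23, 38, 61, 99, 160, 259, 419]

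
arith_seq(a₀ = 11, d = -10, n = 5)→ [11, 1, -9, -19, -29]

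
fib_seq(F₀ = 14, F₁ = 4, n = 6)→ F_2 = F_1 + F_0 = 18
F_3 = F_2 + F_1 = 22
F_4 = F_3 + F_2 = 40
...
= [14, 4, 18, 22, 40, 62]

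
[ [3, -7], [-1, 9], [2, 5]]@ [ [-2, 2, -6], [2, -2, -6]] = C[0][0] = (3)*(-2) + (-7)*(2) = -20
C[0][1] = (3)*(2) + (-7)*(-2) = 20
C[0][2] = (3)*(-6) + (-7)*(-6) = 24
C[1][0] = (-1)*(-2) + (9)*(2) = 20
C[1][1] = (-1)*(2) + (9)*(-2) = -20
C[1][2] = (-1)*(-6) + (9)*(-6) = -48
... (3 more cells)
= [[-20, 20, 24], [20, -20, -48], [6, -6, -42]]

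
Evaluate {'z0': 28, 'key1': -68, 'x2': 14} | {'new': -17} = {'z0': 28, 'key1': -68, 'x2': 14, 'new': -17}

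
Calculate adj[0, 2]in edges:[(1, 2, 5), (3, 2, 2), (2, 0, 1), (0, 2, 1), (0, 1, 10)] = 1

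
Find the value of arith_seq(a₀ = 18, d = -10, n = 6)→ a_0 = 18 + 0*-10 = 18
a_1 = 18 + 1*-10 = 8
a_2 = 18 + 2*-10 = -2
...
= [18, 8, -2, -12, -22, -32]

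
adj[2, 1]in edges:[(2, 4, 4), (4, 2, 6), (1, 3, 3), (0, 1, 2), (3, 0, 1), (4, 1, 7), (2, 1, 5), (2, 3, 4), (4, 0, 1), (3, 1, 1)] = 5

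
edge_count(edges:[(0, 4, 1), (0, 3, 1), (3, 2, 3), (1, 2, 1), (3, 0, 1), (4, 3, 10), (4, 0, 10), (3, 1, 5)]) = 8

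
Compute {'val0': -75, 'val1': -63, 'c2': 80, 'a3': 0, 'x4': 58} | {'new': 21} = {'val0': -75, 'val1': -63, 'c2': 80, 'a3': 0, 'x4': 58, 'new': 21}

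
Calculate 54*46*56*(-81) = -11267424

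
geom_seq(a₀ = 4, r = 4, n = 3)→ a_0 = 4*4^0 = 4
a_1 = 4*4^1 = 16
a_2 = 4*4^2 = 64
= [4, 16, 64]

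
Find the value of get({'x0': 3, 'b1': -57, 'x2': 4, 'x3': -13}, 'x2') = 4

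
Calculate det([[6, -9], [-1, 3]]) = (6)*(3) - (-9)*(-1)
= 9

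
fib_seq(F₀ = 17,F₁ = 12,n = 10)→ F_2 = F_1 + F_0 = 29
F_3 = F_2 + F_1 = 41
F_4 = F_3 + F_2 = 70
...
= [17, 12, 29, 41, 70, 111, 181, 292, 473, 765]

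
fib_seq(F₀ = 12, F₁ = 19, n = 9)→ [12, 19, 31, 50, 81, 131, 212, 343, 555]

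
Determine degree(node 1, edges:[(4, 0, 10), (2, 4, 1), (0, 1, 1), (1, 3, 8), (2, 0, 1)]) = incident: (0,1), (1,3)
= 2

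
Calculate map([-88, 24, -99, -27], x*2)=-88*2=-176, 24*2=48, -99*2=-198, -27*2=-54
= [-176, 48, -198, -54]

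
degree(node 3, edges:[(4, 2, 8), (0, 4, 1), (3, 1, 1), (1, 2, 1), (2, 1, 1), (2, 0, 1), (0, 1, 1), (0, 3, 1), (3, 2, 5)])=incident: (3,1), (0,3), (3,2)
= 3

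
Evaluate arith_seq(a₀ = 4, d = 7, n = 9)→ a_0 = 4 + 0*7 = 4
a_1 = 4 + 1*7 = 11
a_2 = 4 + 2*7 = 18
...
= [4, 11, 18, 25, 32, 39, 46, 53, 60]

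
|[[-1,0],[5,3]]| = -3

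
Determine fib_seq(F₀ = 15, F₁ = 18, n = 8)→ F_2 = F_1 + F_0 = 33
F_3 = F_2 + F_1 = 51
F_4 = F_3 + F_2 = 84
...
= [15, 18, 33, 51, 84, 135, 219, 354]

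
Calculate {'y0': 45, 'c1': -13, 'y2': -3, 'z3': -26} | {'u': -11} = {'y0': 45, 'c1': -13, 'y2': -3, 'z3': -26, 'u': -11}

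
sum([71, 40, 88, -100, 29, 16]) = 71 + 40 + 88 + (-100) + 29 + 16
= 144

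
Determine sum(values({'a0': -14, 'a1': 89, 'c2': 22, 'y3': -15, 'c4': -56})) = 26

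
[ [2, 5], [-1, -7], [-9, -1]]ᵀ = [[2, -1, -9], [5, -7, -1]]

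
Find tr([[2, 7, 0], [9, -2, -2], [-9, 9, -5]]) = diagonal: 2 + (-2) + (-5)
= -5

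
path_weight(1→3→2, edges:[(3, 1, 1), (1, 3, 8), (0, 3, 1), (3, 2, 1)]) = 9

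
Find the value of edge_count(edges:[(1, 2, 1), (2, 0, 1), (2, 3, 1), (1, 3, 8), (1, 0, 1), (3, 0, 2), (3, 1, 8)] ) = 7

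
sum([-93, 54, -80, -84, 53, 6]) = -144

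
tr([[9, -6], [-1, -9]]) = diagonal: 9 + (-9)
= 0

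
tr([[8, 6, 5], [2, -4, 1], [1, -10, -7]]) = -3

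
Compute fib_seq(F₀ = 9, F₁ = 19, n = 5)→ F_2 = F_1 + F_0 = 28
F_3 = F_2 + F_1 = 47
F_4 = F_3 + F_2 = 75
= [9, 19, 28, 47, 75]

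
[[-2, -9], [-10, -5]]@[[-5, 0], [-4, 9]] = [[46, -81], [70, -45]]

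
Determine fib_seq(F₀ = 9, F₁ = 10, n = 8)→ [9, 10, 19, 29, 48, 77, 125, 202]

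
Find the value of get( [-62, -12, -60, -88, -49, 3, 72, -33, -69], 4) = -49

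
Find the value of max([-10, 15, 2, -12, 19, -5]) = 19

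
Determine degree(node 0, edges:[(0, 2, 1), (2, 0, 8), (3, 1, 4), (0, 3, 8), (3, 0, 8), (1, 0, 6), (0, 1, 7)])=6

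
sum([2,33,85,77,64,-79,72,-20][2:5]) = slice → [85, 77, 64]
85 + 77 + 64
= 226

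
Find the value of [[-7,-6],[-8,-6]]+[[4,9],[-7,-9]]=[[-3, 3], [-15, -15]]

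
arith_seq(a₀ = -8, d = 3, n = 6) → [-8, -5, -2, 1, 4, 7]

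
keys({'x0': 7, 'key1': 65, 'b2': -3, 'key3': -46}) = ['x0', 'key1', 'b2', 'key3']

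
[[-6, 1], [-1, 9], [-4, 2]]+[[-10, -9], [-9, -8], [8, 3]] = [[-16, -8], [-10, 1], [4, 5]]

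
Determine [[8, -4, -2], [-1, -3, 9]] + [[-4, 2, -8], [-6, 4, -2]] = [[4, -2, -10], [-7, 1, 7]]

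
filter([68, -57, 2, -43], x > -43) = keep x where x > -43: 68✓, -57✗, 2✓, -43✗
= [68, 2]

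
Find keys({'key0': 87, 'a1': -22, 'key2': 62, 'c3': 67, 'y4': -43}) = ['key0', 'a1', 'key2', 'c3', 'y4']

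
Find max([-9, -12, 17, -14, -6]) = 17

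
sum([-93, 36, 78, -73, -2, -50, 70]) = -34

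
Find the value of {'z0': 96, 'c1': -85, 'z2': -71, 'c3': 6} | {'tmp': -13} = {'z0': 96, 'c1': -85, 'z2': -71, 'c3': 6, 'tmp': -13}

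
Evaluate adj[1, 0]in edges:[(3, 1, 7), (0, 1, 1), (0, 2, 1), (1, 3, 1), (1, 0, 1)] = 1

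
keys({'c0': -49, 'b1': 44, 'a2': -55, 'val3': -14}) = ['c0', 'b1', 'a2', 'val3']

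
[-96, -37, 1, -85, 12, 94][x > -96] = keep x where x > -96: -96✗, -37✓, 1✓, -85✓, 12✓, 94✓
= [-37, 1, -85, 12, 94]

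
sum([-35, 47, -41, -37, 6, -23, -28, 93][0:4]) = -66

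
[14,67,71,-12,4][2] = 71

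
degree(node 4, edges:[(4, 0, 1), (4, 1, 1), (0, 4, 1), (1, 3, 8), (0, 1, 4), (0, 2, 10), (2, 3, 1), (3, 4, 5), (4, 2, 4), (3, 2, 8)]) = incident: (4,0), (4,1), (0,4), (3,4), (4,2)
= 5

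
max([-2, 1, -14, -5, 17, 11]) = 17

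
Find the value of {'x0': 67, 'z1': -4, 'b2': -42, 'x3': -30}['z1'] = -4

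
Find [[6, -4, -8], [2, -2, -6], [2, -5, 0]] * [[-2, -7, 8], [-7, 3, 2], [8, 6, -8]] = C[0][0] = (6)*(-2) + (-4)*(-7) + (-8)*(8) = -48
C[0][1] = (6)*(-7) + (-4)*(3) + (-8)*(6) = -102
C[0][2] = (6)*(8) + (-4)*(2) + (-8)*(-8) = 104
C[1][0] = (2)*(-2) + (-2)*(-7) + (-6)*(8) = -38
C[1][1] = (2)*(-7) + (-2)*(3) + (-6)*(6) = -56
C[1][2] = (2)*(8) + (-2)*(2) + (-6)*(-8) = 60
... (3 more cells)
= [[-48, -102, 104], [-38, -56, 60], [31, -29, 6]]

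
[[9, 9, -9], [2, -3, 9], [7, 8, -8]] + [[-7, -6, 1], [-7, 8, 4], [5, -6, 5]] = [[2, 3, -8], [-5, 5, 13], [12, 2, -3]]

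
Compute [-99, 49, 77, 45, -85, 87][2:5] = [77, 45, -85]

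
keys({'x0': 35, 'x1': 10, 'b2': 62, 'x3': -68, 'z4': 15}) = ['x0', 'x1', 'b2', 'x3', 'z4']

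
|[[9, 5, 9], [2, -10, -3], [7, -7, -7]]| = (1)*(9)*det([[-10, -3], [-7, -7]]) + (-1)*(5)*det([[2, -3], [7, -7]]) + (1)*(9)*det([[2, -10], [7, -7]])
= 441 + -35 + 504
= 910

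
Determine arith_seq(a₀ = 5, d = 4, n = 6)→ [5, 9, 13, 17, 21, 25]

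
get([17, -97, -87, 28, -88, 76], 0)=17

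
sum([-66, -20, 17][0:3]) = slice → [-66, -20, 17]
(-66) + (-20) + 17
= -69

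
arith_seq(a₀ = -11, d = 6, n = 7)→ [-11, -5, 1, 7, 13, 19, 25]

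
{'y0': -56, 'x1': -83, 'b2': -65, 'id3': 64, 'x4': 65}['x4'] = 65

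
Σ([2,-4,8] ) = 2 + -4 + 8
= 6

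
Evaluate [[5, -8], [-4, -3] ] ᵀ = [[5, -4], [-8, -3]]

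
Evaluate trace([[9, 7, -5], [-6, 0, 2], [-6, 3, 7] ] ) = 16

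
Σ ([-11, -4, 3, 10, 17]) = (-11) + (-4) + 3 + 10 + 17
= 15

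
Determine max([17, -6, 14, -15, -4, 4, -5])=17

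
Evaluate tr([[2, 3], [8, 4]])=6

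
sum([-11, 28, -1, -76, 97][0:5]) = slice → [-11, 28, -1, -76, 97]
(-11) + 28 + (-1) + (-76) + 97
= 37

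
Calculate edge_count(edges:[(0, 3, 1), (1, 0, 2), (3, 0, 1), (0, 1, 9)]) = 4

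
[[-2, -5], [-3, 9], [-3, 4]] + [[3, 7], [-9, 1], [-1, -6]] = [[1, 2], [-12, 10], [-4, -2]]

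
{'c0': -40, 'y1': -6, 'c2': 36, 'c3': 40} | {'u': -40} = {'c0': -40, 'y1': -6, 'c2': 36, 'c3': 40, 'u': -40}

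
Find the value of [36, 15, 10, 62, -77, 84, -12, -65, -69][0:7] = [36, 15, 10, 62, -77, 84, -12]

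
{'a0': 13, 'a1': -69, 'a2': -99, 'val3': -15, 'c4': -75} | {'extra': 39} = {'a0': 13, 'a1': -69, 'a2': -99, 'val3': -15, 'c4': -75, 'extra': 39}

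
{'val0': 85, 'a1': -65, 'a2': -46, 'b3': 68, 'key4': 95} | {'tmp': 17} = {'val0': 85, 'a1': -65, 'a2': -46, 'b3': 68, 'key4': 95, 'tmp': 17}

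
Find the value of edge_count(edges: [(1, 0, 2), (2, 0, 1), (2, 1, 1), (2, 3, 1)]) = 4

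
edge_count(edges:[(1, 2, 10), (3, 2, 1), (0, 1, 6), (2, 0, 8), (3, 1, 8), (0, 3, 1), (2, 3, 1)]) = 7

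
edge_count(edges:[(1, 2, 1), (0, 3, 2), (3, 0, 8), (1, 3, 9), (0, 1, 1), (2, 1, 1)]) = 6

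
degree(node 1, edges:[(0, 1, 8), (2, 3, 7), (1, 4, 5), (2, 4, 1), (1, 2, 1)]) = 3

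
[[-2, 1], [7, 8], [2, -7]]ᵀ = [[-2, 7, 2], [1, 8, -7]]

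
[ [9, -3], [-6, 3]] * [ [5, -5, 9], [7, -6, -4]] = [[24, -27, 93], [-9, 12, -66]]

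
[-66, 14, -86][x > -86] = [-66, 14]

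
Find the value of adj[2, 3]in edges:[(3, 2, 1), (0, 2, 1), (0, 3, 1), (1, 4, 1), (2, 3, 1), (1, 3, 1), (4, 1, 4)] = 1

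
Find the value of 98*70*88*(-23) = -13884640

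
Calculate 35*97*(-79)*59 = -15824095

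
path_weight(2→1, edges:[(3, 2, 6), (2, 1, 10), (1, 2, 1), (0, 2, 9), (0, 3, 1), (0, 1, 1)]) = w(2→1)=10
= 10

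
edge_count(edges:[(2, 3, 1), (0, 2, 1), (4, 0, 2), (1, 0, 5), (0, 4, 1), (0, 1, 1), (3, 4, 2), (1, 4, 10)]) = 8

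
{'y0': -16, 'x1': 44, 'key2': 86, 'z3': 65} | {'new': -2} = {'y0': -16, 'x1': 44, 'key2': 86, 'z3': 65, 'new': -2}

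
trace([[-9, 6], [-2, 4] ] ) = -5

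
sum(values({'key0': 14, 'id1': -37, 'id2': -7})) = -30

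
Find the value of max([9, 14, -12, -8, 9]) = 14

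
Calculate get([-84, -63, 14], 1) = -63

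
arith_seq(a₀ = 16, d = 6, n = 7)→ [16, 22, 28, 34, 40, 46, 52]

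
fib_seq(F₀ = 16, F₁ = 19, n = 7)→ [16, 19, 35, 54, 89, 143, 232]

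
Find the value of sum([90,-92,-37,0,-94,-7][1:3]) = slice → [-92, -37]
(-92) + (-37)
= -129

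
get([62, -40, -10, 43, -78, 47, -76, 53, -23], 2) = -10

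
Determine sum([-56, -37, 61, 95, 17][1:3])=24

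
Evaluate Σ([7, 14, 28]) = 49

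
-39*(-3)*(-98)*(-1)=11466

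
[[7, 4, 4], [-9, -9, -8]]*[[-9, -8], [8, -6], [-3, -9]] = C[0][0] = (7)*(-9) + (4)*(8) + (4)*(-3) = -43
C[0][1] = (7)*(-8) + (4)*(-6) + (4)*(-9) = -116
C[1][0] = (-9)*(-9) + (-9)*(8) + (-8)*(-3) = 33
C[1][1] = (-9)*(-8) + (-9)*(-6) + (-8)*(-9) = 198
= [[-43, -116], [33, 198]]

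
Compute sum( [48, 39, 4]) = 48 + 39 + 4
= 91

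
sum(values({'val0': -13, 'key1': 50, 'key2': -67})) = -30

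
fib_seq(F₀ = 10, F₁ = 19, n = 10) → [10, 19, 29, 48, 77, 125, 202, 327, 529, 856]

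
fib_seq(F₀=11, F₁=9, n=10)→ [11, 9, 20, 29, 49, 78, 127, 205, 332, 537]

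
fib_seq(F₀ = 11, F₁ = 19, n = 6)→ F_2 = F_1 + F_0 = 30
F_3 = F_2 + F_1 = 49
F_4 = F_3 + F_2 = 79
...
= [11, 19, 30, 49, 79, 128]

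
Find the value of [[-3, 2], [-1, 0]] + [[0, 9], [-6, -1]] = [[-3, 11], [-7, -1]]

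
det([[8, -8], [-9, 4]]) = (8)*(4) - (-8)*(-9)
= -40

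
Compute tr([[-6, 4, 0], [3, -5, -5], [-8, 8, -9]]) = -20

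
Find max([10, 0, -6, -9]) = 10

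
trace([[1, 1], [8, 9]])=diagonal: 1 + 9
= 10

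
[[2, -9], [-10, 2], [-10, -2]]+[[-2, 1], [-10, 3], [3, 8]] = [[0, -8], [-20, 5], [-7, 6]]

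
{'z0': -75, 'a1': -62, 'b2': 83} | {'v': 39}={'z0': -75, 'a1': -62, 'b2': 83, 'v': 39}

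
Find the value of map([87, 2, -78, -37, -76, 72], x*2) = 87*2=174, 2*2=4, -78*2=-156, -37*2=-74, -76*2=-152, 72*2=144
= [174, 4, -156, -74, -152, 144]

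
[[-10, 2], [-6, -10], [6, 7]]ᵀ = [[-10, -6, 6], [2, -10, 7]]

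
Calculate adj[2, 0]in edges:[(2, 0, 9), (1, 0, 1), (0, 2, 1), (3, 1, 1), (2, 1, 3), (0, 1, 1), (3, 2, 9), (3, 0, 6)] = 9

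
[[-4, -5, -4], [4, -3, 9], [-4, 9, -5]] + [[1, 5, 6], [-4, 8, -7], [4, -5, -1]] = [[-3, 0, 2], [0, 5, 2], [0, 4, -6]]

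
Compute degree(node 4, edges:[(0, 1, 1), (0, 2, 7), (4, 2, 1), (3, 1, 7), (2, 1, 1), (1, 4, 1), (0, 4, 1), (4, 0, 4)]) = 4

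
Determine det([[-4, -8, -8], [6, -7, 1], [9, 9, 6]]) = (1)*(-4)*det([[-7, 1], [9, 6]]) + (-1)*(-8)*det([[6, 1], [9, 6]]) + (1)*(-8)*det([[6, -7], [9, 9]])
= 204 + 216 + -936
= -516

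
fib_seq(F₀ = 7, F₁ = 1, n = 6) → F_2 = F_1 + F_0 = 8
F_3 = F_2 + F_1 = 9
F_4 = F_3 + F_2 = 17
...
= [7, 1, 8, 9, 17, 26]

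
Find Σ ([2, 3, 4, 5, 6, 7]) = 27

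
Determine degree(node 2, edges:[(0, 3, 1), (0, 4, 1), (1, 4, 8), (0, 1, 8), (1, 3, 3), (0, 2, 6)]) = 1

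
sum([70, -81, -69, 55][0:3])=slice → [70, -81, -69]
70 + (-81) + (-69)
= -80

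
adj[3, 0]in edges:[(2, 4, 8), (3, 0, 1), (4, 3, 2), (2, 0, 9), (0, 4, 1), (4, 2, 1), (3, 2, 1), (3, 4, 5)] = 1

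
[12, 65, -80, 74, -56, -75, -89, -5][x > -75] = keep x where x > -75: 12✓, 65✓, -80✗, 74✓, -56✓, -75✗, -89✗, -5✓
= [12, 65, 74, -56, -5]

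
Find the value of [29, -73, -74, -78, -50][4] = -50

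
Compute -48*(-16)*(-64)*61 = -2998272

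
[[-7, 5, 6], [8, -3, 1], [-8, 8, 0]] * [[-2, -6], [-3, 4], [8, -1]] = C[0][0] = (-7)*(-2) + (5)*(-3) + (6)*(8) = 47
C[0][1] = (-7)*(-6) + (5)*(4) + (6)*(-1) = 56
C[1][0] = (8)*(-2) + (-3)*(-3) + (1)*(8) = 1
C[1][1] = (8)*(-6) + (-3)*(4) + (1)*(-1) = -61
C[2][0] = (-8)*(-2) + (8)*(-3) + (0)*(8) = -8
C[2][1] = (-8)*(-6) + (8)*(4) + (0)*(-1) = 80
= [[47, 56], [1, -61], [-8, 80]]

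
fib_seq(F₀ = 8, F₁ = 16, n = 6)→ F_2 = F_1 + F_0 = 24
F_3 = F_2 + F_1 = 40
F_4 = F_3 + F_2 = 64
...
= [8, 16, 24, 40, 64, 104]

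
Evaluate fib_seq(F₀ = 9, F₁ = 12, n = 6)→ F_2 = F_1 + F_0 = 21
F_3 = F_2 + F_1 = 33
F_4 = F_3 + F_2 = 54
...
= [9, 12, 21, 33, 54, 87]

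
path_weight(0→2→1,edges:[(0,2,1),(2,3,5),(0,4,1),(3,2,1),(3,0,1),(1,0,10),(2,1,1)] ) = 2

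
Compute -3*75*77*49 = -848925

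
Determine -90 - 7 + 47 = -50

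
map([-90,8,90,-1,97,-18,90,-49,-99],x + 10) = [-80, 18, 100, 9, 107, -8, 100, -39, -89]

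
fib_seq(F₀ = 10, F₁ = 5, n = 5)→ [10, 5, 15, 20, 35]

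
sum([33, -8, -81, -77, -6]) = -139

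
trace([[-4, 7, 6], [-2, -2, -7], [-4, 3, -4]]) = diagonal: (-4) + (-2) + (-4)
= -10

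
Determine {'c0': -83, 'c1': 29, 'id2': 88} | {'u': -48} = {'c0': -83, 'c1': 29, 'id2': 88, 'u': -48}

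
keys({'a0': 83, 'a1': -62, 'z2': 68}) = ['a0', 'a1', 'z2']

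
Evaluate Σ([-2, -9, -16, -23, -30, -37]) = (-2) + (-9) + (-16) + (-23) + (-30) + (-37)
= -117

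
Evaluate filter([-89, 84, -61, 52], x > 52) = [84]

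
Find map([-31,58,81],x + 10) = -31+10=-21, 58+10=68, 81+10=91
= [-21, 68, 91]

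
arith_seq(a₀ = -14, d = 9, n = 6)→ [-14, -5, 4, 13, 22, 31]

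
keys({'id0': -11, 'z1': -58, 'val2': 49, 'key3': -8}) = ['id0', 'z1', 'val2', 'key3']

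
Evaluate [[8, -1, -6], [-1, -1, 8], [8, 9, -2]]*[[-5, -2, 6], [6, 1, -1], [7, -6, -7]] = [[-88, 19, 91], [55, -47, -61], [0, 5, 53]]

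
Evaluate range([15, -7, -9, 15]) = 24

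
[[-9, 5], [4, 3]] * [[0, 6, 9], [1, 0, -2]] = [[5, -54, -91], [3, 24, 30]]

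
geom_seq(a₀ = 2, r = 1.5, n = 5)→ [2.0, 3.0, 4.5, 6.75, 10.125]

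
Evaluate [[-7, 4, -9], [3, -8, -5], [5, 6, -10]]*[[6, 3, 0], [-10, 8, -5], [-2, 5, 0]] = C[0][0] = (-7)*(6) + (4)*(-10) + (-9)*(-2) = -64
C[0][1] = (-7)*(3) + (4)*(8) + (-9)*(5) = -34
C[0][2] = (-7)*(0) + (4)*(-5) + (-9)*(0) = -20
C[1][0] = (3)*(6) + (-8)*(-10) + (-5)*(-2) = 108
C[1][1] = (3)*(3) + (-8)*(8) + (-5)*(5) = -80
C[1][2] = (3)*(0) + (-8)*(-5) + (-5)*(0) = 40
... (3 more cells)
= [[-64, -34, -20], [108, -80, 40], [-10, 13, -30]]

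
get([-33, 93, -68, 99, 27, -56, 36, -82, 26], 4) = 27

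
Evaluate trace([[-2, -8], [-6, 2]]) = 0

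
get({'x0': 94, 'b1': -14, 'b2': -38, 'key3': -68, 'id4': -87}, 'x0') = 94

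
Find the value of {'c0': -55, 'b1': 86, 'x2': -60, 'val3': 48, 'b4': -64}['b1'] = 86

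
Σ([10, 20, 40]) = 70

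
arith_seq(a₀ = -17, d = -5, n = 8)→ [-17, -22, -27, -32, -37, -42, -47, -52]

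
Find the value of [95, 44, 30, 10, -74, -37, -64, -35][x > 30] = [95, 44]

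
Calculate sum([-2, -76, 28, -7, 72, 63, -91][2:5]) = 93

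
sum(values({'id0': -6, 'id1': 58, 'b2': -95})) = (-6) + 58 + (-95)
= -43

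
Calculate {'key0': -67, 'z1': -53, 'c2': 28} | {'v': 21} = {'key0': -67, 'z1': -53, 'c2': 28, 'v': 21}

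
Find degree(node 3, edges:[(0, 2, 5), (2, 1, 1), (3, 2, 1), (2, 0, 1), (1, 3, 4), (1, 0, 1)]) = 2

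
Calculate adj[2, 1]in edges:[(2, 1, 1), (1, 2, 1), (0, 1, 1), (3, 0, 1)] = 1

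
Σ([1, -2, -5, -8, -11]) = 1 + (-2) + (-5) + (-8) + (-11)
= -25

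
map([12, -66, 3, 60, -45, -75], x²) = [144, 4356, 9, 3600, 2025, 5625]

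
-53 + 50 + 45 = 42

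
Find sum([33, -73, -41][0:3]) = slice → [33, -73, -41]
33 + (-73) + (-41)
= -81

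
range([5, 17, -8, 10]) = 25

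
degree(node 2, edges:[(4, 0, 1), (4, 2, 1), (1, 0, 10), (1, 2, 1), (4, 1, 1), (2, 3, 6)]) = 3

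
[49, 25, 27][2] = 27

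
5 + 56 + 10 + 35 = 106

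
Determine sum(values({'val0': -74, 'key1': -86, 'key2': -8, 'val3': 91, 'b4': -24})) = -101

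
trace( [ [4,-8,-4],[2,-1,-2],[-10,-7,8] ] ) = 11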